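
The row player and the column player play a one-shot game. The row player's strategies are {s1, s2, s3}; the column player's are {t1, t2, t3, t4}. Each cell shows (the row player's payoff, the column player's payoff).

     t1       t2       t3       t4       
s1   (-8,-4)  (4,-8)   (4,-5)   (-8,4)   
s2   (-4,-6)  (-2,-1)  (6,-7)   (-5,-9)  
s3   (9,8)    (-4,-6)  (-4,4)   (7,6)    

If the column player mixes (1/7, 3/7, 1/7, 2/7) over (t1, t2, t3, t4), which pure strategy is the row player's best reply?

s3

Compute the row player's expected payoff from each pure strategy against the given mix.
s1: (1/7)·(-8) + (3/7)·4 + (1/7)·4 + (2/7)·(-8) = -8/7
s2: (1/7)·(-4) + (3/7)·(-2) + (1/7)·6 + (2/7)·(-5) = -2
s3: (1/7)·9 + (3/7)·(-4) + (1/7)·(-4) + (2/7)·7 = 1
Highest expected payoff is 1, from s3.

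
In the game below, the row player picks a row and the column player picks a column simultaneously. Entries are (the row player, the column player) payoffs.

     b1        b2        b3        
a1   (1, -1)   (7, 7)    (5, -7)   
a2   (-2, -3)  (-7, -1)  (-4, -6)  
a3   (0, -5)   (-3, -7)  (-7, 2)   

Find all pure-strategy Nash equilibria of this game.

Find each player's best response to every opponent strategy; NE are the intersections.
The row player's best responses — vs b1: a1 (payoff 1); vs b2: a1 (payoff 7); vs b3: a1 (payoff 5).
The column player's best responses — vs a1: b2 (payoff 7); vs a2: b2 (payoff -1); vs a3: b3 (payoff 2).
The only mutual best response is (a1, b2); neither player gains by switching there.

(a1, b2)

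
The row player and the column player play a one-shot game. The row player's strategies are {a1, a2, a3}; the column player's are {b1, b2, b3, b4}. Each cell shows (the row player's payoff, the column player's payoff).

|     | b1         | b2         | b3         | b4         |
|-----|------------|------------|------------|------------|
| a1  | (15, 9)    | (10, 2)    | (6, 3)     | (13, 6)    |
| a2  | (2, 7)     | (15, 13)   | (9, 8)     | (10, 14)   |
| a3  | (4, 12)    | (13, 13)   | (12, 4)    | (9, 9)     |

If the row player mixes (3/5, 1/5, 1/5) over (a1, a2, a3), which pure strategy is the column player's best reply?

The column player's best reply maximizes expected payoff against the mix.
b1: (3/5)·9 + (1/5)·7 + (1/5)·12 = 46/5
b2: (3/5)·2 + (1/5)·13 + (1/5)·13 = 32/5
b3: (3/5)·3 + (1/5)·8 + (1/5)·4 = 21/5
b4: (3/5)·6 + (1/5)·14 + (1/5)·9 = 41/5
Highest expected payoff is 46/5, from b1.

b1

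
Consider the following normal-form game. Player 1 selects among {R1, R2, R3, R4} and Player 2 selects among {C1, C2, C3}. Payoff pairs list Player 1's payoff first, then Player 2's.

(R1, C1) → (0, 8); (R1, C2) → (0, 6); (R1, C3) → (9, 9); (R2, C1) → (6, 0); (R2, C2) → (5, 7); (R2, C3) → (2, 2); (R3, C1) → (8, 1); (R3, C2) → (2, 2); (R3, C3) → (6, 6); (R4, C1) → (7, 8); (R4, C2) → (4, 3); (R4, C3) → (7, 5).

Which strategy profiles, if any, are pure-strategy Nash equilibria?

Find each player's best response to every opponent strategy; NE are the intersections.
Player 1's best responses — vs C1: R3 (payoff 8); vs C2: R2 (payoff 5); vs C3: R1 (payoff 9).
Player 2's best responses — vs R1: C3 (payoff 9); vs R2: C2 (payoff 7); vs R3: C3 (payoff 6); vs R4: C1 (payoff 8).
Mutual best responses occur at (R1, C3) and (R2, C2); at each, neither player gains by switching.

(R1, C3) and (R2, C2)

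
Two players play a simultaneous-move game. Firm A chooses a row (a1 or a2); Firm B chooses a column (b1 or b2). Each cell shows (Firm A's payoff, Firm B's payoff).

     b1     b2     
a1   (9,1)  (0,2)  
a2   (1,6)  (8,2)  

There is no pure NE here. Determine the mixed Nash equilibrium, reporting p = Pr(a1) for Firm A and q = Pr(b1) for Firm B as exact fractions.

Each player's mixing probability is pinned down by making the *other* player indifferent.
Firm B indifferent between b1 and b2: p·1 + (1−p)·6 = p·2 + (1−p)·2 ⟹ 6 + (-5)p = 2 + 0p ⟹ p = 4/5.
Firm A indifferent between a1 and a2: q·9 + (1−q)·0 = q·1 + (1−q)·8 ⟹ 0 + 9q = 8 + (-7)q ⟹ q = 1/2.

p = 4/5, q = 1/2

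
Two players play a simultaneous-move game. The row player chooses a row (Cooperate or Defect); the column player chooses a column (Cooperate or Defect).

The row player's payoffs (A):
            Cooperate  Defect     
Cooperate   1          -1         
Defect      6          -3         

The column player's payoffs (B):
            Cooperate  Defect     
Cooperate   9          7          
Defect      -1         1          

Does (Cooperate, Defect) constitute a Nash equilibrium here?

No

Holding the column player at Defect: the row player gets -1 from Cooperate, versus -3 from Defect. No profitable deviation for the row player.
Holding the row player at Cooperate: the column player gets 7 from Defect but could get 9 by switching to Cooperate. The column player has a profitable deviation.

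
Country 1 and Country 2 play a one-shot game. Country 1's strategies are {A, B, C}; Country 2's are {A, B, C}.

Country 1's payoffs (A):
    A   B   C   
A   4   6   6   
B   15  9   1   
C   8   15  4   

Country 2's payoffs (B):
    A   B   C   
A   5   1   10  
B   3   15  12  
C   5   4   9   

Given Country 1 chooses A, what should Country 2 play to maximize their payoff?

With Country 1 fixed at A, Country 2's payoffs are: A → 5, B → 1, C → 10.
The maximum is 10, achieved by C.

C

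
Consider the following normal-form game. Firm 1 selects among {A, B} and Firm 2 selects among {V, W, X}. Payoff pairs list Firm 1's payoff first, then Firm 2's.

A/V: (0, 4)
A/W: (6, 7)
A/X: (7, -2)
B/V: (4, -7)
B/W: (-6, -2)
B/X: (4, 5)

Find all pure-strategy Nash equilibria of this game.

Find each player's best response to every opponent strategy; NE are the intersections.
Firm 1's best responses — vs V: B (payoff 4); vs W: A (payoff 6); vs X: A (payoff 7).
Firm 2's best responses — vs A: W (payoff 7); vs B: X (payoff 5).
The only mutual best response is (A, W); neither player gains by switching there.

(A, W)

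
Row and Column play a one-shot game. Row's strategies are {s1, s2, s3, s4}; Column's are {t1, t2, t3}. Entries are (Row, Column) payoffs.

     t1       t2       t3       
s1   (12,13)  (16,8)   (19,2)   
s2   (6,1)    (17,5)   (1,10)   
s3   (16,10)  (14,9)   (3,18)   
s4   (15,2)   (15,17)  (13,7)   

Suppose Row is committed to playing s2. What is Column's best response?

With Row fixed at s2, Column's payoffs are: t1 → 1, t2 → 5, t3 → 10.
The maximum is 10, achieved by t3.

t3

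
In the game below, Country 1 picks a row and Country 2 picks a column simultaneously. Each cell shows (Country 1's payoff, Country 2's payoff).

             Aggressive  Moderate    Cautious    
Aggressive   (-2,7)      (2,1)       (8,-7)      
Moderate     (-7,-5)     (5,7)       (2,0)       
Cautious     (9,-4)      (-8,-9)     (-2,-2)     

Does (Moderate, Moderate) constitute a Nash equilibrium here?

Holding Country 2 at Moderate: Country 1 gets 5 from Moderate, versus 2 from Aggressive, -8 from Cautious. No profitable deviation for Country 1.
Holding Country 1 at Moderate: Country 2 gets 7 from Moderate, versus -5 from Aggressive, 0 from Cautious. No profitable deviation for Country 2 either.

Yes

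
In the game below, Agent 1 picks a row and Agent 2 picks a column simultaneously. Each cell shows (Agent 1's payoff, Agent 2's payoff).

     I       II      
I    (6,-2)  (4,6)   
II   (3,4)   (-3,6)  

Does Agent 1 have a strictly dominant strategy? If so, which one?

I

A strategy is strictly dominant if it gives Agent 1 a strictly higher payoff than every other strategy, against every choice by the opponent.
I strictly dominates: vs I: 6 > 3; vs II: 4 > -3.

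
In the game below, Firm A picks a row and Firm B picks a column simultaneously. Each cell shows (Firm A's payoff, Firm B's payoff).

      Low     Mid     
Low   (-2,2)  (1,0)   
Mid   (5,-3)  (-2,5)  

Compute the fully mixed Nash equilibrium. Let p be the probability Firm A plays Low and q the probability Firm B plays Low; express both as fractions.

In a mixed NE each player is indifferent between their pure strategies, so the opponent's mix sets the indifference.
Firm B indifferent between Low and Mid: p·2 + (1−p)·(-3) = p·0 + (1−p)·5 ⟹ (-3) + 5p = 5 + (-5)p ⟹ p = 4/5.
Firm A indifferent between Low and Mid: q·(-2) + (1−q)·1 = q·5 + (1−q)·(-2) ⟹ 1 + (-3)q = (-2) + 7q ⟹ q = 3/10.

p = 4/5, q = 3/10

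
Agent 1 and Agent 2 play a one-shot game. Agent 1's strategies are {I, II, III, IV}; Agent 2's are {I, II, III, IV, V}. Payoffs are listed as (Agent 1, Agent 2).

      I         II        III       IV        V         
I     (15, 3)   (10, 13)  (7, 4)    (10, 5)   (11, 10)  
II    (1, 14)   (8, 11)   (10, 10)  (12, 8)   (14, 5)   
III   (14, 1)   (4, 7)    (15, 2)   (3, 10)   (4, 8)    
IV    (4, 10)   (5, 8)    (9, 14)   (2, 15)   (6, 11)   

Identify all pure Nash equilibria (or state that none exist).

(I, II)

Find each player's best response to every opponent strategy; NE are the intersections.
Agent 1's best responses — vs I: I (payoff 15); vs II: I (payoff 10); vs III: III (payoff 15); vs IV: II (payoff 12); vs V: II (payoff 14).
Agent 2's best responses — vs I: II (payoff 13); vs II: I (payoff 14); vs III: IV (payoff 10); vs IV: IV (payoff 15).
The only mutual best response is (I, II); neither player gains by switching there.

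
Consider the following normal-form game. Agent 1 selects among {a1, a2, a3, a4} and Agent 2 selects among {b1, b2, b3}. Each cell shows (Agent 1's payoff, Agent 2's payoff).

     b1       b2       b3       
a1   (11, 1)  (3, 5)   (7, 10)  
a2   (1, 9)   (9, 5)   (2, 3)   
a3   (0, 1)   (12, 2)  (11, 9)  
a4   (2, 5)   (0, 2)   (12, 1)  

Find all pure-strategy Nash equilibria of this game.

Find each player's best response to every opponent strategy; NE are the intersections.
Agent 1's best responses — vs b1: a1 (payoff 11); vs b2: a3 (payoff 12); vs b3: a4 (payoff 12).
Agent 2's best responses — vs a1: b3 (payoff 10); vs a2: b1 (payoff 9); vs a3: b3 (payoff 9); vs a4: b1 (payoff 5).
No cell has both players best-responding. For instance, Agent 1's best reply to b1 is a1, but against a1 Agent 2 prefers b3 over b1.

There is no pure-strategy Nash equilibrium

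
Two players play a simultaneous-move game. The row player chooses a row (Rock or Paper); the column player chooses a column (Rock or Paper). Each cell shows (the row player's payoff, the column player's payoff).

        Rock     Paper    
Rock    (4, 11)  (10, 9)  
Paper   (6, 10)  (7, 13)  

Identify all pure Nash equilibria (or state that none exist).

There is no pure-strategy Nash equilibrium

Find each player's best response to every opponent strategy; NE are the intersections.
The row player's best responses — vs Rock: Paper (payoff 6); vs Paper: Rock (payoff 10).
The column player's best responses — vs Rock: Rock (payoff 11); vs Paper: Paper (payoff 13).
No cell has both players best-responding. For instance, the row player's best reply to Paper is Rock, but against Rock the column player prefers Rock over Paper.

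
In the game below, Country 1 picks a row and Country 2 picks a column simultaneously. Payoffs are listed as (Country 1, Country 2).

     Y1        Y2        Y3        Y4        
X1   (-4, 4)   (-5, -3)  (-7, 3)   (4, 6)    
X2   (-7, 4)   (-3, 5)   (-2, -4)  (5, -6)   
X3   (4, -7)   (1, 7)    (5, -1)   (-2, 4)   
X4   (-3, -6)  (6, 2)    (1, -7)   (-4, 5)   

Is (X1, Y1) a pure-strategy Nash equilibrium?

Holding Country 2 at Y1: Country 1 gets -4 from X1 but could get 4 by switching to X3. Country 1 has a profitable deviation.

No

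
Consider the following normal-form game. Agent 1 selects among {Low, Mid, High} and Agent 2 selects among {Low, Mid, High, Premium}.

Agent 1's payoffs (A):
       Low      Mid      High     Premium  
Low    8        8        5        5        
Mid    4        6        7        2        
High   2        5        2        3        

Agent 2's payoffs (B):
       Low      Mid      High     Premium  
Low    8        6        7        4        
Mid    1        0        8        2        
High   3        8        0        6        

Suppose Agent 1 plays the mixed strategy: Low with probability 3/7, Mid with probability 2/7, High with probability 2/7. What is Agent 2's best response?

Agent 2's best reply maximizes expected payoff against the mix.
Low: (3/7)·8 + (2/7)·1 + (2/7)·3 = 32/7
Mid: (3/7)·6 + (2/7)·0 + (2/7)·8 = 34/7
High: (3/7)·7 + (2/7)·8 + (2/7)·0 = 37/7
Premium: (3/7)·4 + (2/7)·2 + (2/7)·6 = 4
Highest expected payoff is 37/7, from High.

High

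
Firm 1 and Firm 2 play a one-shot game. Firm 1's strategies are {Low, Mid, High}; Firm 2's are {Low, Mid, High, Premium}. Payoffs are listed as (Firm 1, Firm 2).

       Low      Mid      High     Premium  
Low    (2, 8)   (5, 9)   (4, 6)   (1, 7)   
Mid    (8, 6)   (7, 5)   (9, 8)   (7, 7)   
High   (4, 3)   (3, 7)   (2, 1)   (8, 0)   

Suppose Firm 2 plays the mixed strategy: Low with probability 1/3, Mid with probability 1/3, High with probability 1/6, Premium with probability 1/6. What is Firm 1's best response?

Mid

Compute Firm 1's expected payoff from each pure strategy against the given mix.
Low: (1/3)·2 + (1/3)·5 + (1/6)·4 + (1/6)·1 = 19/6
Mid: (1/3)·8 + (1/3)·7 + (1/6)·9 + (1/6)·7 = 23/3
High: (1/3)·4 + (1/3)·3 + (1/6)·2 + (1/6)·8 = 4
Highest expected payoff is 23/3, from Mid.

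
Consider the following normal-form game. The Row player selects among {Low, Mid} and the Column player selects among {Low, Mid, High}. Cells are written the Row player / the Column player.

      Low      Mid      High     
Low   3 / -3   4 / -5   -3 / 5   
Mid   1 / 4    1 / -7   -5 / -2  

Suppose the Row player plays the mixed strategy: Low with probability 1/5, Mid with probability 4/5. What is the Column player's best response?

Compute the Column player's expected payoff from each pure strategy against the given mix.
Low: (1/5)·(-3) + (4/5)·4 = 13/5
Mid: (1/5)·(-5) + (4/5)·(-7) = -33/5
High: (1/5)·5 + (4/5)·(-2) = -3/5
Highest expected payoff is 13/5, from Low.

Low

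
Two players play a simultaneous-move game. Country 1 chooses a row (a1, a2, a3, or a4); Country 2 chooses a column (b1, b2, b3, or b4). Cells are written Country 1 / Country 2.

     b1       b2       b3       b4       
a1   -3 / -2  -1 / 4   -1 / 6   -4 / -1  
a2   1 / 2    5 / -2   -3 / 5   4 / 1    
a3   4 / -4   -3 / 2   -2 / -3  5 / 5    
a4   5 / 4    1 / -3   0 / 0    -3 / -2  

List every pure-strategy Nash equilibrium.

(a3, b4) and (a4, b1)

Check mutual best responses: a cell is a NE iff neither player can gain by unilaterally deviating.
Country 1's best responses — vs b1: a4 (payoff 5); vs b2: a2 (payoff 5); vs b3: a4 (payoff 0); vs b4: a3 (payoff 5).
Country 2's best responses — vs a1: b3 (payoff 6); vs a2: b3 (payoff 5); vs a3: b4 (payoff 5); vs a4: b1 (payoff 4).
Mutual best responses occur at (a3, b4) and (a4, b1); at each, neither player gains by switching.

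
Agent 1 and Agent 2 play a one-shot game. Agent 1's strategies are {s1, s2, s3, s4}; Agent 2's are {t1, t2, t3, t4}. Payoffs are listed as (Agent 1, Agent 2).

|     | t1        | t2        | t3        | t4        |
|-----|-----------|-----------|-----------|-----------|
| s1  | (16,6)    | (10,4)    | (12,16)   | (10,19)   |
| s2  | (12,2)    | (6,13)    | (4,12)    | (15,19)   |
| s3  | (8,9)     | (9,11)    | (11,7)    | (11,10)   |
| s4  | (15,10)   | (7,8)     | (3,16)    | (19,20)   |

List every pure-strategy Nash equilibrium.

Check mutual best responses: a cell is a NE iff neither player can gain by unilaterally deviating.
Agent 1's best responses — vs t1: s1 (payoff 16); vs t2: s1 (payoff 10); vs t3: s1 (payoff 12); vs t4: s4 (payoff 19).
Agent 2's best responses — vs s1: t4 (payoff 19); vs s2: t4 (payoff 19); vs s3: t2 (payoff 11); vs s4: t4 (payoff 20).
The only mutual best response is (s4, t4); neither player gains by switching there.

(s4, t4)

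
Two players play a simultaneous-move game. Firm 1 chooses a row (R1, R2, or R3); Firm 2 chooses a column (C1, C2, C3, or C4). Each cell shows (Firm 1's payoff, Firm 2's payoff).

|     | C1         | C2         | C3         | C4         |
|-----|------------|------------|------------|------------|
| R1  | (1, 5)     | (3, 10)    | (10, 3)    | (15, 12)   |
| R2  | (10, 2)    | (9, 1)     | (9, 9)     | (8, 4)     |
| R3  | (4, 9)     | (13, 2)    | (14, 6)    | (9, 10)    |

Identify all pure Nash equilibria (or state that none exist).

(R1, C4)

A profile is a Nash equilibrium when each player is best-responding to the other.
Firm 1's best responses — vs C1: R2 (payoff 10); vs C2: R3 (payoff 13); vs C3: R3 (payoff 14); vs C4: R1 (payoff 15).
Firm 2's best responses — vs R1: C4 (payoff 12); vs R2: C3 (payoff 9); vs R3: C4 (payoff 10).
The only mutual best response is (R1, C4); neither player gains by switching there.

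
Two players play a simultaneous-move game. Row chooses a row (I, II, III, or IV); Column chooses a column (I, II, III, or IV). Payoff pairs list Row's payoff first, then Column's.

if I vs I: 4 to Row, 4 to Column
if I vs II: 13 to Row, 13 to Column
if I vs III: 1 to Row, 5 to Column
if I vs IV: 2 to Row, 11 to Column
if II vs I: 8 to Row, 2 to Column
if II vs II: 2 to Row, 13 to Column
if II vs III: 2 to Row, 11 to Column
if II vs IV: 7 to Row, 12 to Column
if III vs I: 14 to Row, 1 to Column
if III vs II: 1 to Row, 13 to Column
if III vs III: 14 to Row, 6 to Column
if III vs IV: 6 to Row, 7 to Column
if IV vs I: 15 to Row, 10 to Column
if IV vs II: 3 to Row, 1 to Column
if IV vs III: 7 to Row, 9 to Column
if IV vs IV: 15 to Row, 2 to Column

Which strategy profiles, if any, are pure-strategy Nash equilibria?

A profile is a Nash equilibrium when each player is best-responding to the other.
Row's best responses — vs I: IV (payoff 15); vs II: I (payoff 13); vs III: III (payoff 14); vs IV: IV (payoff 15).
Column's best responses — vs I: II (payoff 13); vs II: II (payoff 13); vs III: II (payoff 13); vs IV: I (payoff 10).
Mutual best responses occur at (I, II) and (IV, I); at each, neither player gains by switching.

(I, II) and (IV, I)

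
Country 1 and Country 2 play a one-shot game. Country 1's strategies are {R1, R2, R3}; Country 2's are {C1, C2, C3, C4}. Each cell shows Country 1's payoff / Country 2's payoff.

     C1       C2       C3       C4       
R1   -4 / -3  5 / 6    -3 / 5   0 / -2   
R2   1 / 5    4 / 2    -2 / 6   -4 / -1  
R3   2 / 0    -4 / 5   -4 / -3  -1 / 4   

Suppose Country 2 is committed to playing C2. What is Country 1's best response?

With Country 2 fixed at C2, Country 1's payoffs are: R1 → 5, R2 → 4, R3 → -4.
The maximum is 5, achieved by R1.

R1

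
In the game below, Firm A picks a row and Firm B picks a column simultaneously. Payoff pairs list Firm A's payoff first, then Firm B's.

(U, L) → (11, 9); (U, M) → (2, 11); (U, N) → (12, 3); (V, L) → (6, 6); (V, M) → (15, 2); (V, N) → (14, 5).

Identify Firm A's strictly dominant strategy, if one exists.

None

A strategy is strictly dominant if it gives Firm A a strictly higher payoff than every other strategy, against every choice by the opponent.
U is not dominant: against M, V gives 15 > 2.
V is not dominant: against L, U gives 11 > 6.
No single strategy is best against every opponent action.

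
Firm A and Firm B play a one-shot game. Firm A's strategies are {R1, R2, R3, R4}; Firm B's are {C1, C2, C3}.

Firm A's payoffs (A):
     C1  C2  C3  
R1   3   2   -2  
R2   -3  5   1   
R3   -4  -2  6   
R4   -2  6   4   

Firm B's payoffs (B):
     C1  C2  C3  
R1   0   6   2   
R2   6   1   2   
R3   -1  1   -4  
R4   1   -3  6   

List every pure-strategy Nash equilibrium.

Check mutual best responses: a cell is a NE iff neither player can gain by unilaterally deviating.
Firm A's best responses — vs C1: R1 (payoff 3); vs C2: R4 (payoff 6); vs C3: R3 (payoff 6).
Firm B's best responses — vs R1: C2 (payoff 6); vs R2: C1 (payoff 6); vs R3: C2 (payoff 1); vs R4: C3 (payoff 6).
No cell has both players best-responding. For instance, Firm A's best reply to C1 is R1, but against R1 Firm B prefers C2 over C1.

There is no pure-strategy Nash equilibrium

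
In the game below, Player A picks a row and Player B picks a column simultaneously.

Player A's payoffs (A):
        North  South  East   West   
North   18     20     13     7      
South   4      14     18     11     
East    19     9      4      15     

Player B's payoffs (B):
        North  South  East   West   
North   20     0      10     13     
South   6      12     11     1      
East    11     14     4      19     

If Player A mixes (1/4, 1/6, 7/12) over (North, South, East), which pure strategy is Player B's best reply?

West

Player B's best reply maximizes expected payoff against the mix.
North: (1/4)·20 + (1/6)·6 + (7/12)·11 = 149/12
South: (1/4)·0 + (1/6)·12 + (7/12)·14 = 61/6
East: (1/4)·10 + (1/6)·11 + (7/12)·4 = 20/3
West: (1/4)·13 + (1/6)·1 + (7/12)·19 = 29/2
Highest expected payoff is 29/2, from West.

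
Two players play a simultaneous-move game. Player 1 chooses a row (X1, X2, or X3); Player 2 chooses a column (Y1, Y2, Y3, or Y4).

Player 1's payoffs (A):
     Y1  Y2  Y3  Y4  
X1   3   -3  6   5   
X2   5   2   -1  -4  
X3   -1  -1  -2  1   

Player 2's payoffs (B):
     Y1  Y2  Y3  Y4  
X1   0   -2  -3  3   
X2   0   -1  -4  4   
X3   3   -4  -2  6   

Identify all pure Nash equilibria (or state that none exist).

Check mutual best responses: a cell is a NE iff neither player can gain by unilaterally deviating.
Player 1's best responses — vs Y1: X2 (payoff 5); vs Y2: X2 (payoff 2); vs Y3: X1 (payoff 6); vs Y4: X1 (payoff 5).
Player 2's best responses — vs X1: Y4 (payoff 3); vs X2: Y4 (payoff 4); vs X3: Y4 (payoff 6).
The only mutual best response is (X1, Y4); neither player gains by switching there.

(X1, Y4)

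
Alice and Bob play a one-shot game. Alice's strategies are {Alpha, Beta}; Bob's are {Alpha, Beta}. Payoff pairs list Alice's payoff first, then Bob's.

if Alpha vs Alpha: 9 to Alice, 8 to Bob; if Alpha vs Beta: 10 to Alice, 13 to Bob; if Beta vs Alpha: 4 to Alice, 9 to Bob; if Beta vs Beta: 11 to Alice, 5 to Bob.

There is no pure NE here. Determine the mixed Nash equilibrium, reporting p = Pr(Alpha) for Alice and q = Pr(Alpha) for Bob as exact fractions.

p = 4/9, q = 1/6

In a mixed NE each player is indifferent between their pure strategies, so the opponent's mix sets the indifference.
Bob indifferent between Alpha and Beta: p·8 + (1−p)·9 = p·13 + (1−p)·5 ⟹ 9 + (-1)p = 5 + 8p ⟹ p = 4/9.
Alice indifferent between Alpha and Beta: q·9 + (1−q)·10 = q·4 + (1−q)·11 ⟹ 10 + (-1)q = 11 + (-7)q ⟹ q = 1/6.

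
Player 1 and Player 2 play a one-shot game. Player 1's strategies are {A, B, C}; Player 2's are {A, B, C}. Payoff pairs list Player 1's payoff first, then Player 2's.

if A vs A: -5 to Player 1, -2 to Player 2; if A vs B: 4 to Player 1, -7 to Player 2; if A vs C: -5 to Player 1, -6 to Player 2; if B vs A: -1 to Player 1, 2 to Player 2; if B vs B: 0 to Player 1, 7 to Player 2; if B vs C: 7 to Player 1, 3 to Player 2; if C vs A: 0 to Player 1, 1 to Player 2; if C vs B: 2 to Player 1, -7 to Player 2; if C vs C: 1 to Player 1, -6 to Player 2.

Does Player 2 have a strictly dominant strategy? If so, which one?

No strictly dominant strategy

A strategy is strictly dominant if it gives Player 2 a strictly higher payoff than every other strategy, against every choice by the opponent.
A is not dominant: against B, B gives 7 > 2.
B is not dominant: against A, A gives -2 > -7.
C is not dominant: against A, A gives -2 > -6.
No single strategy is best against every opponent action.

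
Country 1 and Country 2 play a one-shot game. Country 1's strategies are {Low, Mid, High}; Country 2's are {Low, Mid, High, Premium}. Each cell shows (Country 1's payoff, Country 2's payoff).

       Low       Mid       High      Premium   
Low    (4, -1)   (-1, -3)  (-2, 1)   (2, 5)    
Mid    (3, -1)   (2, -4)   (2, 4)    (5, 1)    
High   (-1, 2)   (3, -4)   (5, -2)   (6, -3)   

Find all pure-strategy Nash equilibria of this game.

There is no pure-strategy Nash equilibrium

Check mutual best responses: a cell is a NE iff neither player can gain by unilaterally deviating.
Country 1's best responses — vs Low: Low (payoff 4); vs Mid: High (payoff 3); vs High: High (payoff 5); vs Premium: High (payoff 6).
Country 2's best responses — vs Low: Premium (payoff 5); vs Mid: High (payoff 4); vs High: Low (payoff 2).
No cell has both players best-responding. For instance, Country 1's best reply to Low is Low, but against Low Country 2 prefers Premium over Low.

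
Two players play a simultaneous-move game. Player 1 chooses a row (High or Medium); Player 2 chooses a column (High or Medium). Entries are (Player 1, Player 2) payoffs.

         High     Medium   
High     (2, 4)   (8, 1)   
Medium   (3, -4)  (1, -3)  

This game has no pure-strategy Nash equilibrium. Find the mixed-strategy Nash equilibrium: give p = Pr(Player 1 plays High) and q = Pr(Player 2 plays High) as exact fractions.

p = 1/4, q = 7/8

In a mixed NE each player is indifferent between their pure strategies, so the opponent's mix sets the indifference.
Player 2 indifferent between High and Medium: p·4 + (1−p)·(-4) = p·1 + (1−p)·(-3) ⟹ (-4) + 8p = (-3) + 4p ⟹ p = 1/4.
Player 1 indifferent between High and Medium: q·2 + (1−q)·8 = q·3 + (1−q)·1 ⟹ 8 + (-6)q = 1 + 2q ⟹ q = 7/8.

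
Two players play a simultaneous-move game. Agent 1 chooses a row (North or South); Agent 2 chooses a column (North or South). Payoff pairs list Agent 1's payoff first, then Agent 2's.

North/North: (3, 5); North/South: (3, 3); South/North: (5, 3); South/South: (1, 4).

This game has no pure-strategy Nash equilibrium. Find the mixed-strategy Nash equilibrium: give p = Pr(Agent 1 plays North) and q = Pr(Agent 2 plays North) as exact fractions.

p = 1/3, q = 1/2

Each player's mixing probability is pinned down by making the *other* player indifferent.
Agent 2 indifferent between North and South: p·5 + (1−p)·3 = p·3 + (1−p)·4 ⟹ 3 + 2p = 4 + (-1)p ⟹ p = 1/3.
Agent 1 indifferent between North and South: q·3 + (1−q)·3 = q·5 + (1−q)·1 ⟹ 3 + 0q = 1 + 4q ⟹ q = 1/2.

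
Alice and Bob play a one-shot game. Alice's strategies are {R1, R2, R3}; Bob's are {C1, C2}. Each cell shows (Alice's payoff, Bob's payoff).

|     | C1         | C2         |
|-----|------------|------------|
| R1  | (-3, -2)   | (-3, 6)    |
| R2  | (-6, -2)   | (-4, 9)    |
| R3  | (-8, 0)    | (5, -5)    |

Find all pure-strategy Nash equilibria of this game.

Find each player's best response to every opponent strategy; NE are the intersections.
Alice's best responses — vs C1: R1 (payoff -3); vs C2: R3 (payoff 5).
Bob's best responses — vs R1: C2 (payoff 6); vs R2: C2 (payoff 9); vs R3: C1 (payoff 0).
No cell has both players best-responding. For instance, Alice's best reply to C2 is R3, but against R3 Bob prefers C1 over C2.

There is no pure-strategy Nash equilibrium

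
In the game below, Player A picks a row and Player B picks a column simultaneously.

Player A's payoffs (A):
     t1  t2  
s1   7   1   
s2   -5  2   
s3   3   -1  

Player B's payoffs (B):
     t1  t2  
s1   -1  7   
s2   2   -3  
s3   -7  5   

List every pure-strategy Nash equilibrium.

No pure-strategy Nash equilibrium

Find each player's best response to every opponent strategy; NE are the intersections.
Player A's best responses — vs t1: s1 (payoff 7); vs t2: s2 (payoff 2).
Player B's best responses — vs s1: t2 (payoff 7); vs s2: t1 (payoff 2); vs s3: t2 (payoff 5).
No cell has both players best-responding. For instance, Player A's best reply to t1 is s1, but against s1 Player B prefers t2 over t1.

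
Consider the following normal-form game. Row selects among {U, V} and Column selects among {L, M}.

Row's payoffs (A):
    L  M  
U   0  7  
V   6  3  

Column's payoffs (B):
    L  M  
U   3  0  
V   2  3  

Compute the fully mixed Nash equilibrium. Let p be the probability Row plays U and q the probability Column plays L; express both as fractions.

Each player's mixing probability is pinned down by making the *other* player indifferent.
Column indifferent between L and M: p·3 + (1−p)·2 = p·0 + (1−p)·3 ⟹ 2 + 1p = 3 + (-3)p ⟹ p = 1/4.
Row indifferent between U and V: q·0 + (1−q)·7 = q·6 + (1−q)·3 ⟹ 7 + (-7)q = 3 + 3q ⟹ q = 2/5.

p = 1/4, q = 2/5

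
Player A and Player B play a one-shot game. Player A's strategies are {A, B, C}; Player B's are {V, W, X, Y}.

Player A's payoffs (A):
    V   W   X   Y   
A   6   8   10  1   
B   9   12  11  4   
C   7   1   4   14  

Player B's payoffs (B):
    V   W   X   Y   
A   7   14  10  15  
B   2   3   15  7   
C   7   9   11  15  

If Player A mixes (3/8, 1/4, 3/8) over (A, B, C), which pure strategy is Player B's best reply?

Player B's best reply maximizes expected payoff against the mix.
V: (3/8)·7 + (1/4)·2 + (3/8)·7 = 23/4
W: (3/8)·14 + (1/4)·3 + (3/8)·9 = 75/8
X: (3/8)·10 + (1/4)·15 + (3/8)·11 = 93/8
Y: (3/8)·15 + (1/4)·7 + (3/8)·15 = 13
Highest expected payoff is 13, from Y.

Y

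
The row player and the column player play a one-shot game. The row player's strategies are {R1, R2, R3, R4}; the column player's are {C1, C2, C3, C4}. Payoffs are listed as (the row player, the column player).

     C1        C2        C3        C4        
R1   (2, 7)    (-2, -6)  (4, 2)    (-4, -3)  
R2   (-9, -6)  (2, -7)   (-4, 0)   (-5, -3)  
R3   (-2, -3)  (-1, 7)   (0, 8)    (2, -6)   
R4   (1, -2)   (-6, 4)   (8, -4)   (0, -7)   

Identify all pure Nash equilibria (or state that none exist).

(R1, C1)

Find each player's best response to every opponent strategy; NE are the intersections.
The row player's best responses — vs C1: R1 (payoff 2); vs C2: R2 (payoff 2); vs C3: R4 (payoff 8); vs C4: R3 (payoff 2).
The column player's best responses — vs R1: C1 (payoff 7); vs R2: C3 (payoff 0); vs R3: C3 (payoff 8); vs R4: C2 (payoff 4).
The only mutual best response is (R1, C1); neither player gains by switching there.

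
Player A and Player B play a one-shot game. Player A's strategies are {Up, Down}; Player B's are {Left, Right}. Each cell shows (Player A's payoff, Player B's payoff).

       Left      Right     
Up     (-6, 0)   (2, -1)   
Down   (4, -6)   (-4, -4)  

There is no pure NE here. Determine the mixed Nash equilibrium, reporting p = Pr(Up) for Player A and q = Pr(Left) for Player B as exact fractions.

Each player's mixing probability is pinned down by making the *other* player indifferent.
Player B indifferent between Left and Right: p·0 + (1−p)·(-6) = p·(-1) + (1−p)·(-4) ⟹ (-6) + 6p = (-4) + 3p ⟹ p = 2/3.
Player A indifferent between Up and Down: q·(-6) + (1−q)·2 = q·4 + (1−q)·(-4) ⟹ 2 + (-8)q = (-4) + 8q ⟹ q = 3/8.

p = 2/3, q = 3/8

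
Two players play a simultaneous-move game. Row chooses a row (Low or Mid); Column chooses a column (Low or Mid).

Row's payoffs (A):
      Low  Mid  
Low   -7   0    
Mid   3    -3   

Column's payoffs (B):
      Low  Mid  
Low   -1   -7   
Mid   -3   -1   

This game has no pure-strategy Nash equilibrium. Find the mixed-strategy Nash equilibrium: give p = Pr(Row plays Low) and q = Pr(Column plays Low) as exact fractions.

In a mixed NE each player is indifferent between their pure strategies, so the opponent's mix sets the indifference.
Column indifferent between Low and Mid: p·(-1) + (1−p)·(-3) = p·(-7) + (1−p)·(-1) ⟹ (-3) + 2p = (-1) + (-6)p ⟹ p = 1/4.
Row indifferent between Low and Mid: q·(-7) + (1−q)·0 = q·3 + (1−q)·(-3) ⟹ 0 + (-7)q = (-3) + 6q ⟹ q = 3/13.

p = 1/4, q = 3/13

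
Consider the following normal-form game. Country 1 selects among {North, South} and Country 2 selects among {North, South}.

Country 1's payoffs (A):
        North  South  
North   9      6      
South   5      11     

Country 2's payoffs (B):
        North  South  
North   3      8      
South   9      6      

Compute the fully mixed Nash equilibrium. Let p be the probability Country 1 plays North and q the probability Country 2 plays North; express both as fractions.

p = 3/8, q = 5/9

In a mixed NE each player is indifferent between their pure strategies, so the opponent's mix sets the indifference.
Country 2 indifferent between North and South: p·3 + (1−p)·9 = p·8 + (1−p)·6 ⟹ 9 + (-6)p = 6 + 2p ⟹ p = 3/8.
Country 1 indifferent between North and South: q·9 + (1−q)·6 = q·5 + (1−q)·11 ⟹ 6 + 3q = 11 + (-6)q ⟹ q = 5/9.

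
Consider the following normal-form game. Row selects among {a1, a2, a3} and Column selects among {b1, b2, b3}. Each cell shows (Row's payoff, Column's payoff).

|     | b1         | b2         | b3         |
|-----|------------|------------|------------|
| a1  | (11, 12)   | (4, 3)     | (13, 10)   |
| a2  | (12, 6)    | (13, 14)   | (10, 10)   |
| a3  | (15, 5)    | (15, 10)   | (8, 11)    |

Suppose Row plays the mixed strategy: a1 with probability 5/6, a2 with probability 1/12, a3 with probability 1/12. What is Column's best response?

Column's best reply maximizes expected payoff against the mix.
b1: (5/6)·12 + (1/12)·6 + (1/12)·5 = 131/12
b2: (5/6)·3 + (1/12)·14 + (1/12)·10 = 9/2
b3: (5/6)·10 + (1/12)·10 + (1/12)·11 = 121/12
Highest expected payoff is 131/12, from b1.

b1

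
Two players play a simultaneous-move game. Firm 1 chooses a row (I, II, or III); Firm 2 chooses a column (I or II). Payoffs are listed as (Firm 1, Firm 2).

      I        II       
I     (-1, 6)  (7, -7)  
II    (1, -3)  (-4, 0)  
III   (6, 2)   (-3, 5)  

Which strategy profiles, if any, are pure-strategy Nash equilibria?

No pure-strategy Nash equilibrium

A profile is a Nash equilibrium when each player is best-responding to the other.
Firm 1's best responses — vs I: III (payoff 6); vs II: I (payoff 7).
Firm 2's best responses — vs I: I (payoff 6); vs II: II (payoff 0); vs III: II (payoff 5).
No cell has both players best-responding. For instance, Firm 1's best reply to II is I, but against I Firm 2 prefers I over II.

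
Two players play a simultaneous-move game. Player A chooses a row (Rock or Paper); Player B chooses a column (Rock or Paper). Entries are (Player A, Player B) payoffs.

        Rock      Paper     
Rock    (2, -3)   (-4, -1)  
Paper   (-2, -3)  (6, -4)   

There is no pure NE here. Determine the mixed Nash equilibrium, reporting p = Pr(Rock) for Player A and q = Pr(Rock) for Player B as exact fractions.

p = 1/3, q = 5/7

In a mixed NE each player is indifferent between their pure strategies, so the opponent's mix sets the indifference.
Player B indifferent between Rock and Paper: p·(-3) + (1−p)·(-3) = p·(-1) + (1−p)·(-4) ⟹ (-3) + 0p = (-4) + 3p ⟹ p = 1/3.
Player A indifferent between Rock and Paper: q·2 + (1−q)·(-4) = q·(-2) + (1−q)·6 ⟹ (-4) + 6q = 6 + (-8)q ⟹ q = 5/7.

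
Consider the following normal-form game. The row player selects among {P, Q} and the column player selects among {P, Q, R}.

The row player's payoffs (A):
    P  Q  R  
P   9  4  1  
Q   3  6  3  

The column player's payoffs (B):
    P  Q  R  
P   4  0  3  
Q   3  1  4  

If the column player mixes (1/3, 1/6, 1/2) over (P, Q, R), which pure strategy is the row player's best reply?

P

Compute the row player's expected payoff from each pure strategy against the given mix.
P: (1/3)·9 + (1/6)·4 + (1/2)·1 = 25/6
Q: (1/3)·3 + (1/6)·6 + (1/2)·3 = 7/2
Highest expected payoff is 25/6, from P.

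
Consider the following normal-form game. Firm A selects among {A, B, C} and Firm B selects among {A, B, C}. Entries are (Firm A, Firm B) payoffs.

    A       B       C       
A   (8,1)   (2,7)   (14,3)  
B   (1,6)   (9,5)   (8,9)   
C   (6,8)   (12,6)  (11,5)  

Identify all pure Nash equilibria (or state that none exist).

Check mutual best responses: a cell is a NE iff neither player can gain by unilaterally deviating.
Firm A's best responses — vs A: A (payoff 8); vs B: C (payoff 12); vs C: A (payoff 14).
Firm B's best responses — vs A: B (payoff 7); vs B: C (payoff 9); vs C: A (payoff 8).
No cell has both players best-responding. For instance, Firm A's best reply to A is A, but against A Firm B prefers B over A.

No pure-strategy Nash equilibrium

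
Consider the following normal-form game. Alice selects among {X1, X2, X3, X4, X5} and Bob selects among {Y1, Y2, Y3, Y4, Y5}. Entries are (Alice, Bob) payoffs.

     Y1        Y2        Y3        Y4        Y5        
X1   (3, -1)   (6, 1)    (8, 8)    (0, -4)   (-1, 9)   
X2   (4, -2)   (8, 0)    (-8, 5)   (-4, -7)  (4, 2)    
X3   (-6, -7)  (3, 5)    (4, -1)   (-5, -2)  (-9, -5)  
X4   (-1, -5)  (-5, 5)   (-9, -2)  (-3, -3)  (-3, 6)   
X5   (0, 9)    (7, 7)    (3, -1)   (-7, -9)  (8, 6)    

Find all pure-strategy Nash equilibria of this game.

No pure-strategy Nash equilibrium

Check mutual best responses: a cell is a NE iff neither player can gain by unilaterally deviating.
Alice's best responses — vs Y1: X2 (payoff 4); vs Y2: X2 (payoff 8); vs Y3: X1 (payoff 8); vs Y4: X1 (payoff 0); vs Y5: X5 (payoff 8).
Bob's best responses — vs X1: Y5 (payoff 9); vs X2: Y3 (payoff 5); vs X3: Y2 (payoff 5); vs X4: Y5 (payoff 6); vs X5: Y1 (payoff 9).
No cell has both players best-responding. For instance, Alice's best reply to Y4 is X1, but against X1 Bob prefers Y5 over Y4.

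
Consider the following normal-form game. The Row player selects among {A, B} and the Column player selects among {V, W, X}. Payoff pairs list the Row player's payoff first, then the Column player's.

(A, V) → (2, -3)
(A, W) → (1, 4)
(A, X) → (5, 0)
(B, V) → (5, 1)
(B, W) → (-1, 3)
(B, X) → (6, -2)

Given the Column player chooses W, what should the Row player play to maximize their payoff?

With the Column player fixed at W, the Row player's payoffs are: A → 1, B → -1.
The maximum is 1, achieved by A.

A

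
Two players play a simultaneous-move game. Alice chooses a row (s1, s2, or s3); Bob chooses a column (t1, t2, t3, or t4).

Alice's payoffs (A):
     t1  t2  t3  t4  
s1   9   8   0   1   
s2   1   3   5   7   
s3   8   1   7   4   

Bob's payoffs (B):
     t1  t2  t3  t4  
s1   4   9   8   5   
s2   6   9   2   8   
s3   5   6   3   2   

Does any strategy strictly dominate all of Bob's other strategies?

Check whether one of Bob's strategies beats all alternatives regardless of what the opponent does.
t2 strictly dominates: vs s1: 9 > each of {4, 8, 5}; vs s2: 9 > each of {6, 2, 8}; vs s3: 6 > each of {5, 3, 2}.

t2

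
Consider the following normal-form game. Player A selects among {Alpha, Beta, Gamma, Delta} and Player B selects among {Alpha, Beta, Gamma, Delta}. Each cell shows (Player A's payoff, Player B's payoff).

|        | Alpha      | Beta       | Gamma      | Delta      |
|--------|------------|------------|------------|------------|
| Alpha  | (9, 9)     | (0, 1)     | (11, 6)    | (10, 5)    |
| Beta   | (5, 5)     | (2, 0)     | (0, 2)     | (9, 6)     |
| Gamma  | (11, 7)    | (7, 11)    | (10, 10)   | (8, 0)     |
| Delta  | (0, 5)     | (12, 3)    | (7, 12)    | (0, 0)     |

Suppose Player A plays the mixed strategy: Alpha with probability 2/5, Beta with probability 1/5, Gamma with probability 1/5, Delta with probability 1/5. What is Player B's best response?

Player B's best reply maximizes expected payoff against the mix.
Alpha: (2/5)·9 + (1/5)·5 + (1/5)·7 + (1/5)·5 = 7
Beta: (2/5)·1 + (1/5)·0 + (1/5)·11 + (1/5)·3 = 16/5
Gamma: (2/5)·6 + (1/5)·2 + (1/5)·10 + (1/5)·12 = 36/5
Delta: (2/5)·5 + (1/5)·6 + (1/5)·0 + (1/5)·0 = 16/5
Highest expected payoff is 36/5, from Gamma.

Gamma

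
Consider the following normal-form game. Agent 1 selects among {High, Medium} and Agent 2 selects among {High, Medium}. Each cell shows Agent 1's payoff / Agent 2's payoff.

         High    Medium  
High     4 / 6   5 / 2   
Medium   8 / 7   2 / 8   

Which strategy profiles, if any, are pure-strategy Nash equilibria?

A profile is a Nash equilibrium when each player is best-responding to the other.
Agent 1's best responses — vs High: Medium (payoff 8); vs Medium: High (payoff 5).
Agent 2's best responses — vs High: High (payoff 6); vs Medium: Medium (payoff 8).
No cell has both players best-responding. For instance, Agent 1's best reply to Medium is High, but against High Agent 2 prefers High over Medium.

None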